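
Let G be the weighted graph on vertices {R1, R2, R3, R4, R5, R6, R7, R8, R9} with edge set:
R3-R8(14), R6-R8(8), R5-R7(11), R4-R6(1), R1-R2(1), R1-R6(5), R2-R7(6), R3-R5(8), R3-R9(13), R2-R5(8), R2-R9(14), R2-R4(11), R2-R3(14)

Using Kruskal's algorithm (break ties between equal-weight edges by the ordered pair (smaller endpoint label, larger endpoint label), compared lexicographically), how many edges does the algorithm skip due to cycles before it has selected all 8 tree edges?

Sort edges by weight, then run Kruskal:
R1-R2 (1): add — endpoints in different components.
R4-R6 (1): add — endpoints in different components.
R1-R6 (5): add — endpoints in different components.
R2-R7 (6): add — endpoints in different components.
R2-R5 (8): add — endpoints in different components.
R3-R5 (8): add — endpoints in different components.
R6-R8 (8): add — endpoints in different components.
R2-R4 (11): skip — R2 and R4 already connected.
R5-R7 (11): skip — R5 and R7 already connected.
R3-R9 (13): add — endpoints in different components.
Edges rejected before the tree was complete: 2.

2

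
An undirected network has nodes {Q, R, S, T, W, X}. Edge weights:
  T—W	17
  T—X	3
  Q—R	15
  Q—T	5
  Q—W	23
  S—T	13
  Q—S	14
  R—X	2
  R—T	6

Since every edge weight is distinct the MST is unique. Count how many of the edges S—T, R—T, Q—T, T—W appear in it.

3

Kruskal: consider edges lightest-first.
R—X (2): add. Components now {S} {R,X} {W} {Q} {T}
T—X (3): add. Components now {S} {R,T,X} {W} {Q}
Q—T (5): add. Components now {S} {Q,R,T,X} {W}
R—T (6): skip — T and R already connected.
S—T (13): add. Components now {Q,R,S,T,X} {W}
Q—S (14): skip — S and Q already connected.
Q—R (15): skip — Q and R already connected.
T—W (17): add. Components now {Q,R,S,T,W,X}
MST edge set: {R—X, T—X, Q—T, S—T, T—W}.
Of the listed edges, {S—T, Q—T, T—W} are in the MST → 3.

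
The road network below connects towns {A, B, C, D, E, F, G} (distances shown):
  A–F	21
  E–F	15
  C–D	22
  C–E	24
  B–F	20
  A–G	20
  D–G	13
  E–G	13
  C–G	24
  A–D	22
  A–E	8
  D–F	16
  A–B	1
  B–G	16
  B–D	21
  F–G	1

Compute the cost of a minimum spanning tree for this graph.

58

Grow the tree from B using Prim:
Step 1: cheapest edge leaving the tree is A–B (1); add A.
Step 2: cheapest edge leaving the tree is A–E (8); add E.
Step 3: cheapest edge leaving the tree is E–G (13); add G.
Step 4: cheapest edge leaving the tree is F–G (1); add F.
Step 5: cheapest edge leaving the tree is D–G (13); add D.
Step 6: cheapest edge leaving the tree is C–D (22); add C.
MST edges: A–B, A–E, E–G, F–G, D–G, C–D; total weight 1+8+13+1+13+22 = 58.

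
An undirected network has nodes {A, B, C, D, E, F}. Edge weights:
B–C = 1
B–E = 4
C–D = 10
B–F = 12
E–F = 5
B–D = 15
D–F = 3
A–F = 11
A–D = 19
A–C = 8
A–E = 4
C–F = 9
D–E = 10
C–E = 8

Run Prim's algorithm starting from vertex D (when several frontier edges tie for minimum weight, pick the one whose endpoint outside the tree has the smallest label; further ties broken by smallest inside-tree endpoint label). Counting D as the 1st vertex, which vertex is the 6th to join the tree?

Prim, starting at D.
Step 1: cheapest edge leaving the tree is D–F (3); add F.
Step 2: cheapest edge leaving the tree is E–F (5); add E.
Step 3: cheapest edge leaving the tree is A–E (4); add A.
Step 4: cheapest edge leaving the tree is B–E (4); add B.
Step 5: cheapest edge leaving the tree is B–C (1); add C.
Vertex order: D, F, E, A, B, C. The 6th vertex is C.

C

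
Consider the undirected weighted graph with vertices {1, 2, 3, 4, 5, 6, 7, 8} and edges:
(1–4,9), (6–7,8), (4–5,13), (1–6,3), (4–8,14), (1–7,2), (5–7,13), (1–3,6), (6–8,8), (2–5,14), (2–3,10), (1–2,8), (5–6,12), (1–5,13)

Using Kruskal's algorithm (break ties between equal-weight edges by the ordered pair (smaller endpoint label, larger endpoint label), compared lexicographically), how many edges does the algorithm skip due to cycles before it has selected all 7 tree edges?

Sort edges by weight, then run Kruskal:
1–7 (2): add — endpoints in different components.
1–6 (3): add — endpoints in different components.
1–3 (6): add — endpoints in different components.
1–2 (8): add — endpoints in different components.
6–7 (8): skip — 6 and 7 already connected.
6–8 (8): add — endpoints in different components.
1–4 (9): add — endpoints in different components.
2–3 (10): skip — 2 and 3 already connected.
5–6 (12): add — endpoints in different components.
Edges rejected before the tree was complete: 2.

2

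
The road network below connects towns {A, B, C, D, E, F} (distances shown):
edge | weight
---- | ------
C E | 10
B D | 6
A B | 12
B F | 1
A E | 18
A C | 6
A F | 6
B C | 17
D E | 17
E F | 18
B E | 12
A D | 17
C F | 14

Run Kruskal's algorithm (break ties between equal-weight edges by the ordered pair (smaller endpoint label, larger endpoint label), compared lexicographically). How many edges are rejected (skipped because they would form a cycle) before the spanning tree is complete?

Kruskal: consider edges lightest-first.
B F (1): add — endpoints in different components.
A C (6): add — endpoints in different components.
A F (6): add — endpoints in different components.
B D (6): add — endpoints in different components.
C E (10): add — endpoints in different components.
Edges rejected before the tree was complete: 0.

0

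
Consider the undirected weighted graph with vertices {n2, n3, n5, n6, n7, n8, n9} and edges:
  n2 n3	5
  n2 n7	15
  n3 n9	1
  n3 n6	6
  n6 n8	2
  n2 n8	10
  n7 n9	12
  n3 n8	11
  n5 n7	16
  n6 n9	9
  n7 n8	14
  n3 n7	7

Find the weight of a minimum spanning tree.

Grow the tree from n3 using Prim:
Step 1: frontier [n3 n9 1, n2 n3 5, n3 n6 6, n3 n7 7, n3 n8 11] → take n3 n9 (1); add n9.
Step 2: frontier [n2 n3 5, n3 n6 6, n3 n7 7, n3 n8 11, n6 n9 9, n7 n9 12] → take n2 n3 (5); add n2.
Step 3: frontier [n2 n8 10, n2 n7 15, n3 n6 6, n3 n7 7, n3 n8 11, n6 n9 9, n7 n9 12] → take n3 n6 (6); add n6.
Step 4: frontier [n2 n8 10, n2 n7 15, n3 n7 7, n3 n8 11, n6 n8 2, n7 n9 12] → take n6 n8 (2); add n8.
Step 5: frontier [n2 n7 15, n3 n7 7, n7 n8 14, n7 n9 12] → take n3 n7 (7); add n7.
Step 6: frontier [n5 n7 16] → take n5 n7 (16); add n5.
MST edges: n3 n9, n2 n3, n3 n6, n6 n8, n3 n7, n5 n7; total weight 1+5+6+2+7+16 = 37.

37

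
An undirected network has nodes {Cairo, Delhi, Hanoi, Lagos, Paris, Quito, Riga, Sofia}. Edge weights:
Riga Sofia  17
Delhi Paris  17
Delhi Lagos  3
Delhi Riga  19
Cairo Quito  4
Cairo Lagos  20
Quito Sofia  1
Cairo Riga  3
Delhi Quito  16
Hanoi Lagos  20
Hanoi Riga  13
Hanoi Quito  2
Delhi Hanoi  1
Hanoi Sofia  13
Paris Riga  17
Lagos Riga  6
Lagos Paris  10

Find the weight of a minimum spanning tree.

24

Prim's algorithm from Quito:
Step 1: cheapest edge leaving the tree is Quito Sofia (1); add Sofia.
Step 2: cheapest edge leaving the tree is Hanoi Quito (2); add Hanoi.
Step 3: cheapest edge leaving the tree is Delhi Hanoi (1); add Delhi.
Step 4: cheapest edge leaving the tree is Delhi Lagos (3); add Lagos.
Step 5: cheapest edge leaving the tree is Cairo Quito (4); add Cairo.
Step 6: cheapest edge leaving the tree is Cairo Riga (3); add Riga.
Step 7: cheapest edge leaving the tree is Lagos Paris (10); add Paris.
MST edges: Quito Sofia, Hanoi Quito, Delhi Hanoi, Delhi Lagos, Cairo Quito, Cairo Riga, Lagos Paris; total weight 1+2+1+3+4+3+10 = 24.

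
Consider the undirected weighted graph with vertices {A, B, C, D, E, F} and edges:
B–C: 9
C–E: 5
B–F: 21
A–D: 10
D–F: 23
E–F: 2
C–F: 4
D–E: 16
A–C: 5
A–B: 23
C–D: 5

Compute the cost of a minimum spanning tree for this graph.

Kruskal's algorithm — process edges by increasing weight (ties by edge label):
E–F (2): add — endpoints in different components.
C–F (4): add — endpoints in different components.
A–C (5): add — endpoints in different components.
C–D (5): add — endpoints in different components.
C–E (5): skip — C and E already connected.
B–C (9): add — endpoints in different components.
MST edges: E–F, C–F, A–C, C–D, B–C; total weight 2+4+5+5+9 = 25.

25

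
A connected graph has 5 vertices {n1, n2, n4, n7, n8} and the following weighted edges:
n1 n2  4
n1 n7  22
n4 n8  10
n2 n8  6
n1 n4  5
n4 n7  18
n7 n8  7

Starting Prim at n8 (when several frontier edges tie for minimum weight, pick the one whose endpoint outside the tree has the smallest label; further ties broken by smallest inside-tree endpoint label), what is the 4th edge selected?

n7-n8

Prim, starting at n8.
Step 1: cheapest edge leaving the tree is n2 n8 (6); add n2.
Step 2: cheapest edge leaving the tree is n1 n2 (4); add n1.
Step 3: cheapest edge leaving the tree is n1 n4 (5); add n4.
Step 4: cheapest edge leaving the tree is n7 n8 (7); add n7.
The 4th edge added is n7 n8.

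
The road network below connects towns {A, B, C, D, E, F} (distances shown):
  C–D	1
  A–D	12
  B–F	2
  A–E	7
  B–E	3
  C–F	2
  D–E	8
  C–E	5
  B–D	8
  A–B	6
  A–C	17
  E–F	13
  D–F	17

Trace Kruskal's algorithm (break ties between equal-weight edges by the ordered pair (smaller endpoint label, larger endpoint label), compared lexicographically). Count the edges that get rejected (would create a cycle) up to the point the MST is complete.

Kruskal: consider edges lightest-first.
C–D (1): add. Components now {A} {B} {C,D} {E} {F}
B–F (2): add. Components now {A} {B,F} {C,D} {E}
C–F (2): add. Components now {A} {B,C,D,F} {E}
B–E (3): add. Components now {A} {B,C,D,E,F}
C–E (5): skip — C and E already connected.
A–B (6): add. Components now {A,B,C,D,E,F}
Edges rejected before the tree was complete: 1.

1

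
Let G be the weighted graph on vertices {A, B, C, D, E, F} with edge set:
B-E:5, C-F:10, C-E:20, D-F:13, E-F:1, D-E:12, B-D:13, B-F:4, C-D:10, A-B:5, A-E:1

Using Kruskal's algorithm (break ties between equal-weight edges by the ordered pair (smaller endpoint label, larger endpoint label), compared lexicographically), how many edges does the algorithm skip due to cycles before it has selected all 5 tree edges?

2

Kruskal: consider edges lightest-first.
A-E (1): add. Components now {A,E} {B} {C} {D} {F}
E-F (1): add. Components now {A,E,F} {B} {C} {D}
B-F (4): add. Components now {A,B,E,F} {C} {D}
A-B (5): skip — A and B already connected.
B-E (5): skip — B and E already connected.
C-D (10): add. Components now {A,B,E,F} {C,D}
C-F (10): add. Components now {A,B,C,D,E,F}
Edges rejected before the tree was complete: 2.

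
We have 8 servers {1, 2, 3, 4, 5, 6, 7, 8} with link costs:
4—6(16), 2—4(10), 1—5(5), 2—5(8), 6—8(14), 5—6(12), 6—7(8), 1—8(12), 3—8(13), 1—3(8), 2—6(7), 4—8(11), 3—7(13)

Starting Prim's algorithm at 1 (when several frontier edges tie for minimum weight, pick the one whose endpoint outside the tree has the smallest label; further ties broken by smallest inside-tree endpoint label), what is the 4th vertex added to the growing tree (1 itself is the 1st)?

6

Grow the tree from 1 using Prim:
Step 1: frontier [1—5 5, 1—3 8, 1—8 12] → take 1—5 (5); add 5.
Step 2: frontier [1—3 8, 1—8 12, 2—5 8, 5—6 12] → take 2—5 (8); add 2.
Step 3: frontier [1—3 8, 1—8 12, 2—6 7, 2—4 10, 5—6 12] → take 2—6 (7); add 6.
Step 4: frontier [1—3 8, 1—8 12, 2—4 10, 6—7 8, 6—8 14, 4—6 16] → take 1—3 (8); add 3.
Step 5: frontier [1—8 12, 2—4 10, 3—7 13, 3—8 13, 6—7 8, 6—8 14, 4—6 16] → take 6—7 (8); add 7.
Step 6: frontier [1—8 12, 2—4 10, 3—8 13, 6—8 14, 4—6 16] → take 2—4 (10); add 4.
Step 7: frontier [1—8 12, 3—8 13, 4—8 11, 6—8 14] → take 4—8 (11); add 8.
Vertex order: 1, 5, 2, 6, 3, 7, 4, 8. The 4th vertex is 6.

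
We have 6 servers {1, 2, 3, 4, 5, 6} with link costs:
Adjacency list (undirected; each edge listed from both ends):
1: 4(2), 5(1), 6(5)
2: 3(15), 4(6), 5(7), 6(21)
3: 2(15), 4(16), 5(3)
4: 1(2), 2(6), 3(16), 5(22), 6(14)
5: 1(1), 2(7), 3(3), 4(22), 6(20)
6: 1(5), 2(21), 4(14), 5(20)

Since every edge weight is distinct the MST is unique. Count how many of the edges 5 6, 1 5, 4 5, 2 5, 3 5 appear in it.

2

Kruskal's algorithm — process edges by increasing weight (ties by edge label):
1 5 (1): add. Components now {1,5} {2} {3} {4} {6}
1 4 (2): add. Components now {1,4,5} {2} {3} {6}
3 5 (3): add. Components now {1,3,4,5} {2} {6}
1 6 (5): add. Components now {1,3,4,5,6} {2}
2 4 (6): add. Components now {1,2,3,4,5,6}
MST edge set: {1 5, 1 4, 3 5, 1 6, 2 4}.
Of the listed edges, {1 5, 3 5} are in the MST → 2.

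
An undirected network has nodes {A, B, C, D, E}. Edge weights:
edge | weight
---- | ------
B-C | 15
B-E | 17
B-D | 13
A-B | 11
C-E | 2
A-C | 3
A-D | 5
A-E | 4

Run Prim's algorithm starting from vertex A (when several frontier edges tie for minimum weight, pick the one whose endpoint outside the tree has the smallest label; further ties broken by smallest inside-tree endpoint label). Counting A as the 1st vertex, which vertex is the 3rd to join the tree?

Prim's algorithm from A:
Step 1: cheapest edge leaving the tree is A-C (3); add C.
Step 2: cheapest edge leaving the tree is C-E (2); add E.
Step 3: cheapest edge leaving the tree is A-D (5); add D.
Step 4: cheapest edge leaving the tree is A-B (11); add B.
Vertex order: A, C, E, D, B. The 3rd vertex is E.

E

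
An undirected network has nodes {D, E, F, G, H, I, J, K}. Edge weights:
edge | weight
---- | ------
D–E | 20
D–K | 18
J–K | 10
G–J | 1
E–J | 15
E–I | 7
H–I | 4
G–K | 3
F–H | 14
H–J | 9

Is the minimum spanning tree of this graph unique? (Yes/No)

Yes

Sort edges by weight, then run Kruskal:
G–J (1): add — endpoints in different components.
G–K (3): add — endpoints in different components.
H–I (4): add — endpoints in different components.
E–I (7): add — endpoints in different components.
H–J (9): add — endpoints in different components.
J–K (10): skip — J and K already connected.
F–H (14): add — endpoints in different components.
E–J (15): skip — E and J already connected.
D–K (18): add — endpoints in different components.
Every non-tree edge has weight strictly greater than the heaviest edge on the tree path between its endpoints, so the MST is unique.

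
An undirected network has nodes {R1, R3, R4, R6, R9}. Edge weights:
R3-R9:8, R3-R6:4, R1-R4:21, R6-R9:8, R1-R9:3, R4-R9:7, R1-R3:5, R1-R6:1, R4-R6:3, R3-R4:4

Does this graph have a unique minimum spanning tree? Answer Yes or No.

No

Kruskal's algorithm — process edges by increasing weight (ties by edge label):
R1-R6 (1): add — endpoints in different components.
R1-R9 (3): add — endpoints in different components.
R4-R6 (3): add — endpoints in different components.
R3-R4 (4): add — endpoints in different components.
Non-tree edge R3-R6 has weight 4, equal to the heaviest edge on its tree cycle — swapping gives another MST of the same weight. Not unique.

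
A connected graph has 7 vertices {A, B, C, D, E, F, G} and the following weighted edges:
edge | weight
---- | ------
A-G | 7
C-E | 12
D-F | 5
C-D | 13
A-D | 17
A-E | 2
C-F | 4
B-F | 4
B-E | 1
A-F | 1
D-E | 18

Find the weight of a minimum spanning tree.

20

Prim, starting at B.
Step 1: cheapest edge leaving the tree is B-E (1); add E.
Step 2: cheapest edge leaving the tree is A-E (2); add A.
Step 3: cheapest edge leaving the tree is A-F (1); add F.
Step 4: cheapest edge leaving the tree is C-F (4); add C.
Step 5: cheapest edge leaving the tree is D-F (5); add D.
Step 6: cheapest edge leaving the tree is A-G (7); add G.
MST edges: B-E, A-E, A-F, C-F, D-F, A-G; total weight 1+2+1+4+5+7 = 20.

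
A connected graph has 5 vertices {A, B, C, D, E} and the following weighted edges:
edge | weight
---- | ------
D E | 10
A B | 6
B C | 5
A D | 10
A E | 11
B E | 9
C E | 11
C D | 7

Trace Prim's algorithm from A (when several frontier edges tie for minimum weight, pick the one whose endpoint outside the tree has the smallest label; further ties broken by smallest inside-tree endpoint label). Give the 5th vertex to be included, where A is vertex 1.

Prim, starting at A.
Step 1: cheapest edge leaving the tree is A B (6); add B.
Step 2: cheapest edge leaving the tree is B C (5); add C.
Step 3: cheapest edge leaving the tree is C D (7); add D.
Step 4: cheapest edge leaving the tree is B E (9); add E.
Vertex order: A, B, C, D, E. The 5th vertex is E.

E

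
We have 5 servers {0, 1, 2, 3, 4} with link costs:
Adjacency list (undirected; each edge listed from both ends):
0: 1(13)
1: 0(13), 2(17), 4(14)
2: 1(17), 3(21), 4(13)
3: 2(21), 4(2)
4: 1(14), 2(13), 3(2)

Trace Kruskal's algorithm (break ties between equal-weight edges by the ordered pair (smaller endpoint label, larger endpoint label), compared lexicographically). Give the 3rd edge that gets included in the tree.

Kruskal's algorithm — process edges by increasing weight (ties by edge label):
3 4 (2): add. Components now {0} {1} {2} {3,4}
0 1 (13): add. Components now {0,1} {2} {3,4}
2 4 (13): add. Components now {0,1} {2,3,4}
1 4 (14): add. Components now {0,1,2,3,4}
The 3rd edge added is 2 4.

2-4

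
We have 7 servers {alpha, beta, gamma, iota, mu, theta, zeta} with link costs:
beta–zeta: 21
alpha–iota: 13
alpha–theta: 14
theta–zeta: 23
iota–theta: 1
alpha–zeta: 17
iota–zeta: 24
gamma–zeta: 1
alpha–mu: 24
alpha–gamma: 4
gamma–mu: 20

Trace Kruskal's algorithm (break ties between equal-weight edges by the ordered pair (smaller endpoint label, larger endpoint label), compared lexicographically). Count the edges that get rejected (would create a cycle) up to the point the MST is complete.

Kruskal: consider edges lightest-first.
gamma–zeta (1): add. Components now {theta} {iota} {alpha} {gamma,zeta} {beta} {mu}
iota–theta (1): add. Components now {iota,theta} {alpha} {gamma,zeta} {beta} {mu}
alpha–gamma (4): add. Components now {iota,theta} {alpha,gamma,zeta} {beta} {mu}
alpha–iota (13): add. Components now {alpha,gamma,iota,theta,zeta} {beta} {mu}
alpha–theta (14): skip — theta and alpha already connected.
alpha–zeta (17): skip — alpha and zeta already connected.
gamma–mu (20): add. Components now {alpha,gamma,iota,mu,theta,zeta} {beta}
beta–zeta (21): add. Components now {alpha,beta,gamma,iota,mu,theta,zeta}
Edges rejected before the tree was complete: 2.

2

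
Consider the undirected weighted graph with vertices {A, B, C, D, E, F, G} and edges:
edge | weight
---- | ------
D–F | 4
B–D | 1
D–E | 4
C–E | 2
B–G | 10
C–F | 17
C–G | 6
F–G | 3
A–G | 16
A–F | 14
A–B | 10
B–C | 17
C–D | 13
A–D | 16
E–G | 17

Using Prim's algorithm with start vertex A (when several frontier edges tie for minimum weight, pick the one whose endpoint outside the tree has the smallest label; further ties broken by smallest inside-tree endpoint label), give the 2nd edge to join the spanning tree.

B-D

Grow the tree from A using Prim:
Step 1: cheapest edge leaving the tree is A–B (10); add B.
Step 2: cheapest edge leaving the tree is B–D (1); add D.
Step 3: cheapest edge leaving the tree is D–E (4); add E.
Step 4: cheapest edge leaving the tree is C–E (2); add C.
Step 5: cheapest edge leaving the tree is D–F (4); add F.
Step 6: cheapest edge leaving the tree is F–G (3); add G.
The 2nd edge added is B–D.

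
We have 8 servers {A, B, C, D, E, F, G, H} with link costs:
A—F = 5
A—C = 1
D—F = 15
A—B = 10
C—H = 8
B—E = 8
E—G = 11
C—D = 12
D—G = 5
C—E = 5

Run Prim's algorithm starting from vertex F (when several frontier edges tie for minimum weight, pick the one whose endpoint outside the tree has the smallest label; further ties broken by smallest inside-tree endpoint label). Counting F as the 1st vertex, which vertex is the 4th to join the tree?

Prim, starting at F.
Step 1: cheapest edge leaving the tree is A—F (5); add A.
Step 2: cheapest edge leaving the tree is A—C (1); add C.
Step 3: cheapest edge leaving the tree is C—E (5); add E.
Step 4: cheapest edge leaving the tree is B—E (8); add B.
Step 5: cheapest edge leaving the tree is C—H (8); add H.
Step 6: cheapest edge leaving the tree is E—G (11); add G.
Step 7: cheapest edge leaving the tree is D—G (5); add D.
Vertex order: F, A, C, E, B, H, G, D. The 4th vertex is E.

E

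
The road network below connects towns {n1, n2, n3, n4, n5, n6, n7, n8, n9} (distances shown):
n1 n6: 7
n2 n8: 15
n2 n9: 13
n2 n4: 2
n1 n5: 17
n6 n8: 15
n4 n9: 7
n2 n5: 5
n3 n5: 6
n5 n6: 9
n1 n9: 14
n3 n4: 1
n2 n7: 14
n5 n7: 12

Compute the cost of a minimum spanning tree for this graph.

58

Kruskal's algorithm — process edges by increasing weight (ties by edge label):
n3 n4 (1): add — endpoints in different components.
n2 n4 (2): add — endpoints in different components.
n2 n5 (5): add — endpoints in different components.
n3 n5 (6): skip — n3 and n5 already connected.
n1 n6 (7): add — endpoints in different components.
n4 n9 (7): add — endpoints in different components.
n5 n6 (9): add — endpoints in different components.
n5 n7 (12): add — endpoints in different components.
n2 n9 (13): skip — n9 and n2 already connected.
n1 n9 (14): skip — n1 and n9 already connected.
n2 n7 (14): skip — n7 and n2 already connected.
n2 n8 (15): add — endpoints in different components.
MST edges: n3 n4, n2 n4, n2 n5, n1 n6, n4 n9, n5 n6, n5 n7, n2 n8; total weight 1+2+5+7+7+9+12+15 = 58.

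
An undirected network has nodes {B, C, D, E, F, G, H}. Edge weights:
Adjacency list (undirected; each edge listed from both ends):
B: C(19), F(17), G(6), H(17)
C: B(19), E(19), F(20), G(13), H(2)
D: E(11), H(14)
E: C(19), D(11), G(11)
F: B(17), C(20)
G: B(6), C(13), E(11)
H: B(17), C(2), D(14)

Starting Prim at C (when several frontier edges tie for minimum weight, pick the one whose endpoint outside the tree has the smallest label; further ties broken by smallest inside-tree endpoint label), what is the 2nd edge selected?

Grow the tree from C using Prim:
Step 1: frontier [C–H 2, C–G 13, B–C 19, C–E 19, C–F 20] → take C–H (2); add H.
Step 2: frontier [C–G 13, B–C 19, C–E 19, C–F 20, D–H 14, B–H 17] → take C–G (13); add G.
Step 3: frontier [B–C 19, C–E 19, C–F 20, B–G 6, E–G 11, D–H 14, B–H 17] → take B–G (6); add B.
Step 4: frontier [B–F 17, C–E 19, C–F 20, E–G 11, D–H 14] → take E–G (11); add E.
Step 5: frontier [B–F 17, C–F 20, D–E 11, D–H 14] → take D–E (11); add D.
Step 6: frontier [B–F 17, C–F 20] → take B–F (17); add F.
The 2nd edge added is C–G.

C-G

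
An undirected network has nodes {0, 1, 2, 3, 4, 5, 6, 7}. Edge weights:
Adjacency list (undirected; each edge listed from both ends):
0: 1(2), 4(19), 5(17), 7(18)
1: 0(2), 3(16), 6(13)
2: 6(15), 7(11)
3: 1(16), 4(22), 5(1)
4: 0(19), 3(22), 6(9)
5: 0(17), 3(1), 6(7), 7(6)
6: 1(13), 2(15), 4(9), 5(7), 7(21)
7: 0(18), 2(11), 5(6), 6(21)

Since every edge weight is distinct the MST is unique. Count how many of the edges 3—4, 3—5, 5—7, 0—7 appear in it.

2

Sort edges by weight, then run Kruskal:
3—5 (1): add — endpoints in different components.
0—1 (2): add — endpoints in different components.
5—7 (6): add — endpoints in different components.
5—6 (7): add — endpoints in different components.
4—6 (9): add — endpoints in different components.
2—7 (11): add — endpoints in different components.
1—6 (13): add — endpoints in different components.
MST edge set: {3—5, 0—1, 5—7, 5—6, 4—6, 2—7, 1—6}.
Of the listed edges, {3—5, 5—7} are in the MST → 2.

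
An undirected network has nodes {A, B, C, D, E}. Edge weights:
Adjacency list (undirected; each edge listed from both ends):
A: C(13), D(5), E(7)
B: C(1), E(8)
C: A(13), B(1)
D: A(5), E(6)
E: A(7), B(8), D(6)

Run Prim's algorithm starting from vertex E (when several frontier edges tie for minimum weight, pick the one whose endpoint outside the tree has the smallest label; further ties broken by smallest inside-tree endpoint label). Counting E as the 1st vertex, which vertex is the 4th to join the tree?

B

Prim's algorithm from E:
Step 1: cheapest edge leaving the tree is D—E (6); add D.
Step 2: cheapest edge leaving the tree is A—D (5); add A.
Step 3: cheapest edge leaving the tree is B—E (8); add B.
Step 4: cheapest edge leaving the tree is B—C (1); add C.
Vertex order: E, D, A, B, C. The 4th vertex is B.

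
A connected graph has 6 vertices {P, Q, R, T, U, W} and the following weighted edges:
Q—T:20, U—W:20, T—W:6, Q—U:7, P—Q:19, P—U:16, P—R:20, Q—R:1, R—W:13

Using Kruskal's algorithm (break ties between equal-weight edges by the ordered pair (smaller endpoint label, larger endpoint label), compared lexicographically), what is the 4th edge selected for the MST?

Kruskal: consider edges lightest-first.
Q—R (1): add. Components now {Q,R} {U} {W} {P} {T}
T—W (6): add. Components now {Q,R} {U} {T,W} {P}
Q—U (7): add. Components now {Q,R,U} {T,W} {P}
R—W (13): add. Components now {Q,R,T,U,W} {P}
P—U (16): add. Components now {P,Q,R,T,U,W}
The 4th edge added is R—W.

R-W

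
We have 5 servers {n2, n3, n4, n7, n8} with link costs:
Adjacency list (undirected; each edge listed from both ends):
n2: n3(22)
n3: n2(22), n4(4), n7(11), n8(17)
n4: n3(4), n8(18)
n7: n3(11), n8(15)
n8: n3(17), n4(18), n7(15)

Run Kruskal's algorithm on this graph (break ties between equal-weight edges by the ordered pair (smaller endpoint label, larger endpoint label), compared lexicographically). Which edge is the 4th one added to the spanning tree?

Kruskal's algorithm — process edges by increasing weight (ties by edge label):
n3—n4 (4): add — endpoints in different components.
n3—n7 (11): add — endpoints in different components.
n7—n8 (15): add — endpoints in different components.
n3—n8 (17): skip — n3 and n8 already connected.
n4—n8 (18): skip — n4 and n8 already connected.
n2—n3 (22): add — endpoints in different components.
The 4th edge added is n2—n3.

n2-n3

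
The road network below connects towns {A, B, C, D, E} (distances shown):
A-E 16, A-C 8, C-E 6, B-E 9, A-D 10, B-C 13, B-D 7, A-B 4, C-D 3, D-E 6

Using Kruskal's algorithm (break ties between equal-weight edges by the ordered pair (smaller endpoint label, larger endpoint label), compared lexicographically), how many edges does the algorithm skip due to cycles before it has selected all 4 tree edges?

1

Sort edges by weight, then run Kruskal:
C-D (3): add — endpoints in different components.
A-B (4): add — endpoints in different components.
C-E (6): add — endpoints in different components.
D-E (6): skip — D and E already connected.
B-D (7): add — endpoints in different components.
Edges rejected before the tree was complete: 1.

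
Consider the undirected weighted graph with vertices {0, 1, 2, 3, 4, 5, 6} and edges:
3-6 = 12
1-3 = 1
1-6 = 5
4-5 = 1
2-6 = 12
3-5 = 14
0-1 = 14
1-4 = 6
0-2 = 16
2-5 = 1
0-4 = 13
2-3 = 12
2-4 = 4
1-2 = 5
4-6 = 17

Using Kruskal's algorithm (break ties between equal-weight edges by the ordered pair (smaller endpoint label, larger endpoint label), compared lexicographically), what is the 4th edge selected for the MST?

Kruskal's algorithm — process edges by increasing weight (ties by edge label):
1-3 (1): add. Components now {0} {1,3} {2} {4} {5} {6}
2-5 (1): add. Components now {0} {1,3} {2,5} {4} {6}
4-5 (1): add. Components now {0} {1,3} {2,4,5} {6}
2-4 (4): skip — 2 and 4 already connected.
1-2 (5): add. Components now {0} {1,2,3,4,5} {6}
1-6 (5): add. Components now {0} {1,2,3,4,5,6}
1-4 (6): skip — 1 and 4 already connected.
2-3 (12): skip — 2 and 3 already connected.
2-6 (12): skip — 2 and 6 already connected.
3-6 (12): skip — 3 and 6 already connected.
0-4 (13): add. Components now {0,1,2,3,4,5,6}
The 4th edge added is 1-2.

1-2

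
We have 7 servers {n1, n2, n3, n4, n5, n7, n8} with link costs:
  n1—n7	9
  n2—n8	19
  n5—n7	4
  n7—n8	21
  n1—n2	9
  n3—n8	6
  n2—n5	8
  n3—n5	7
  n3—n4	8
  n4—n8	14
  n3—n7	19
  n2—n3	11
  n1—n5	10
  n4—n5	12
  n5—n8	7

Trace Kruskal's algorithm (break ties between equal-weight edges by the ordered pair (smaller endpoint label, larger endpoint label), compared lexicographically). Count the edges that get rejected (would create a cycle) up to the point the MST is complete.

1

Sort edges by weight, then run Kruskal:
n5—n7 (4): add. Components now {n1} {n8} {n5,n7} {n2} {n4} {n3}
n3—n8 (6): add. Components now {n1} {n3,n8} {n5,n7} {n2} {n4}
n3—n5 (7): add. Components now {n1} {n3,n5,n7,n8} {n2} {n4}
n5—n8 (7): skip — n8 and n5 already connected.
n2—n5 (8): add. Components now {n1} {n2,n3,n5,n7,n8} {n4}
n3—n4 (8): add. Components now {n1} {n2,n3,n4,n5,n7,n8}
n1—n2 (9): add. Components now {n1,n2,n3,n4,n5,n7,n8}
Edges rejected before the tree was complete: 1.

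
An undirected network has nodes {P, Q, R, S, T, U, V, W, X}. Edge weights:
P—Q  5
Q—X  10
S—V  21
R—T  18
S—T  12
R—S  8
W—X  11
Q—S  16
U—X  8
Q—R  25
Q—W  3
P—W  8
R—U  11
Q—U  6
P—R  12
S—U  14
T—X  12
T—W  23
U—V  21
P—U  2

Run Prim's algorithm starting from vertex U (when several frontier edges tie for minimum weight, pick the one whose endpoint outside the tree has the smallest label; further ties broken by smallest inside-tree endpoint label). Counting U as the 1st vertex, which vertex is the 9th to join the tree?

Prim, starting at U.
Step 1: cheapest edge leaving the tree is P—U (2); add P.
Step 2: cheapest edge leaving the tree is P—Q (5); add Q.
Step 3: cheapest edge leaving the tree is Q—W (3); add W.
Step 4: cheapest edge leaving the tree is U—X (8); add X.
Step 5: cheapest edge leaving the tree is R—U (11); add R.
Step 6: cheapest edge leaving the tree is R—S (8); add S.
Step 7: cheapest edge leaving the tree is S—T (12); add T.
Step 8: cheapest edge leaving the tree is S—V (21); add V.
Vertex order: U, P, Q, W, X, R, S, T, V. The 9th vertex is V.

V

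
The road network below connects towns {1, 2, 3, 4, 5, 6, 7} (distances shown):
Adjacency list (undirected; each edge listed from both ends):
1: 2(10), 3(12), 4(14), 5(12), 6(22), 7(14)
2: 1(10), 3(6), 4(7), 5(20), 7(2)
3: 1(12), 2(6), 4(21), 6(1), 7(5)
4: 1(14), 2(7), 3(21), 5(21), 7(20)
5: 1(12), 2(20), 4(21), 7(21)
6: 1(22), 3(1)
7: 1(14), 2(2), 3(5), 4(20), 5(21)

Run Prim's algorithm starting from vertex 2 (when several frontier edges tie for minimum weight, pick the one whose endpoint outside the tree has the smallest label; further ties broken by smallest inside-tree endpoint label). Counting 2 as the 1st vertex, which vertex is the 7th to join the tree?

5

Prim, starting at 2.
Step 1: cheapest edge leaving the tree is 2–7 (2); add 7.
Step 2: cheapest edge leaving the tree is 3–7 (5); add 3.
Step 3: cheapest edge leaving the tree is 3–6 (1); add 6.
Step 4: cheapest edge leaving the tree is 2–4 (7); add 4.
Step 5: cheapest edge leaving the tree is 1–2 (10); add 1.
Step 6: cheapest edge leaving the tree is 1–5 (12); add 5.
Vertex order: 2, 7, 3, 6, 4, 1, 5. The 7th vertex is 5.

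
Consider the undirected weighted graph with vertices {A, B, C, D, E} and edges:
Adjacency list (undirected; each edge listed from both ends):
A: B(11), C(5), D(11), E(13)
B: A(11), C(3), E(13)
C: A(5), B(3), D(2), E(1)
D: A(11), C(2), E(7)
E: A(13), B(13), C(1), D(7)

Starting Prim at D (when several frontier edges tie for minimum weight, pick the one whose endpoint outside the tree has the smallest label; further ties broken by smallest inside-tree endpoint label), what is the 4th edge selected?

A-C

Grow the tree from D using Prim:
Step 1: frontier [C–D 2, D–E 7, A–D 11] → take C–D (2); add C.
Step 2: frontier [C–E 1, B–C 3, A–C 5, D–E 7, A–D 11] → take C–E (1); add E.
Step 3: frontier [B–C 3, A–C 5, A–D 11, A–E 13, B–E 13] → take B–C (3); add B.
Step 4: frontier [A–B 11, A–C 5, A–D 11, A–E 13] → take A–C (5); add A.
The 4th edge added is A–C.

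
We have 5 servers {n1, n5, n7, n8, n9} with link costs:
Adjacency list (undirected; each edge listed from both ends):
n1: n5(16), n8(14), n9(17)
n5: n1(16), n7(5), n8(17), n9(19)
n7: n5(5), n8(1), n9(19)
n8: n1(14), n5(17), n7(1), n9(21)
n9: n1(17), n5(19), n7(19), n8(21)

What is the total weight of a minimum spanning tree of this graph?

37

Kruskal's algorithm — process edges by increasing weight (ties by edge label):
n7 n8 (1): add — endpoints in different components.
n5 n7 (5): add — endpoints in different components.
n1 n8 (14): add — endpoints in different components.
n1 n5 (16): skip — n5 and n1 already connected.
n1 n9 (17): add — endpoints in different components.
MST edges: n7 n8, n5 n7, n1 n8, n1 n9; total weight 1+5+14+17 = 37.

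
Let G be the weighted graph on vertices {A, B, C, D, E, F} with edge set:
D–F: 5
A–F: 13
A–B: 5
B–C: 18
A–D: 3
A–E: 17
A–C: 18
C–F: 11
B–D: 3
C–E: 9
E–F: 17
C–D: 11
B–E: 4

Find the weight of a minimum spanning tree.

Kruskal: consider edges lightest-first.
A–D (3): add — endpoints in different components.
B–D (3): add — endpoints in different components.
B–E (4): add — endpoints in different components.
A–B (5): skip — A and B already connected.
D–F (5): add — endpoints in different components.
C–E (9): add — endpoints in different components.
MST edges: A–D, B–D, B–E, D–F, C–E; total weight 3+3+4+5+9 = 24.

24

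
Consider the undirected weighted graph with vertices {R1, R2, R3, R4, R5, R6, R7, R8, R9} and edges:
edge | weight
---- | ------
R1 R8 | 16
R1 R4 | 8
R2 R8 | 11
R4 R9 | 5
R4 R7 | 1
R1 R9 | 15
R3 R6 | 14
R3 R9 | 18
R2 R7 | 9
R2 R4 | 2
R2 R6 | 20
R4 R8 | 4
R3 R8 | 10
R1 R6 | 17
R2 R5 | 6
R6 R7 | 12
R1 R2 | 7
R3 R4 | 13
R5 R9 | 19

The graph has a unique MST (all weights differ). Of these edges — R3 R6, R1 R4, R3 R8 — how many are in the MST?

Sort edges by weight, then run Kruskal:
R4 R7 (1): add — endpoints in different components.
R2 R4 (2): add — endpoints in different components.
R4 R8 (4): add — endpoints in different components.
R4 R9 (5): add — endpoints in different components.
R2 R5 (6): add — endpoints in different components.
R1 R2 (7): add — endpoints in different components.
R1 R4 (8): skip — R1 and R4 already connected.
R2 R7 (9): skip — R7 and R2 already connected.
R3 R8 (10): add — endpoints in different components.
R2 R8 (11): skip — R2 and R8 already connected.
R6 R7 (12): add — endpoints in different components.
MST edge set: {R4 R7, R2 R4, R4 R8, R4 R9, R2 R5, R1 R2, R3 R8, R6 R7}.
Of the listed edges, {R3 R8} are in the MST → 1.

1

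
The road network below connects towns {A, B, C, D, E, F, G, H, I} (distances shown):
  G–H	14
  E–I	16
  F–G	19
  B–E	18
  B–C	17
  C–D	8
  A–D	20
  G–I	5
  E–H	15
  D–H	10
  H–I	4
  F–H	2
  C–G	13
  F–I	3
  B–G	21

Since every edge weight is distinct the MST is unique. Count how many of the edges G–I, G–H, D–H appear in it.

Kruskal: consider edges lightest-first.
F–H (2): add — endpoints in different components.
F–I (3): add — endpoints in different components.
H–I (4): skip — H and I already connected.
G–I (5): add — endpoints in different components.
C–D (8): add — endpoints in different components.
D–H (10): add — endpoints in different components.
C–G (13): skip — C and G already connected.
G–H (14): skip — G and H already connected.
E–H (15): add — endpoints in different components.
E–I (16): skip — E and I already connected.
B–C (17): add — endpoints in different components.
B–E (18): skip — B and E already connected.
F–G (19): skip — F and G already connected.
A–D (20): add — endpoints in different components.
MST edge set: {F–H, F–I, G–I, C–D, D–H, E–H, B–C, A–D}.
Of the listed edges, {G–I, D–H} are in the MST → 2.

2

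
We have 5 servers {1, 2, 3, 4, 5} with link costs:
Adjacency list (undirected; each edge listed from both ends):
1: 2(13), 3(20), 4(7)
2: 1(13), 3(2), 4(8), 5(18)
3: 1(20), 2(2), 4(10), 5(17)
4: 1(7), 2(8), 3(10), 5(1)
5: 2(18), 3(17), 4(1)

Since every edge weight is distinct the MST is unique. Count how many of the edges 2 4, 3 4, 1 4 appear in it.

Kruskal: consider edges lightest-first.
4 5 (1): add. Components now {1} {2} {3} {4,5}
2 3 (2): add. Components now {1} {2,3} {4,5}
1 4 (7): add. Components now {1,4,5} {2,3}
2 4 (8): add. Components now {1,2,3,4,5}
MST edge set: {4 5, 2 3, 1 4, 2 4}.
Of the listed edges, {2 4, 1 4} are in the MST → 2.

2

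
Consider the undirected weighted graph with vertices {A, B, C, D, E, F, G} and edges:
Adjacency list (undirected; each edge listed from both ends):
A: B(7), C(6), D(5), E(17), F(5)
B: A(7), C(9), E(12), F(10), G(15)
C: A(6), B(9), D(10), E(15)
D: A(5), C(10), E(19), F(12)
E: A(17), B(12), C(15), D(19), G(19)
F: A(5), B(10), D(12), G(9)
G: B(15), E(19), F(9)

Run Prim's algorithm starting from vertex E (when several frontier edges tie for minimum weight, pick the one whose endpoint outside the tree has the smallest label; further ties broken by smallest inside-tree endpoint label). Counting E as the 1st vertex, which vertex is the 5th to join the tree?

Grow the tree from E using Prim:
Step 1: cheapest edge leaving the tree is B—E (12); add B.
Step 2: cheapest edge leaving the tree is A—B (7); add A.
Step 3: cheapest edge leaving the tree is A—D (5); add D.
Step 4: cheapest edge leaving the tree is A—F (5); add F.
Step 5: cheapest edge leaving the tree is A—C (6); add C.
Step 6: cheapest edge leaving the tree is F—G (9); add G.
Vertex order: E, B, A, D, F, C, G. The 5th vertex is F.

F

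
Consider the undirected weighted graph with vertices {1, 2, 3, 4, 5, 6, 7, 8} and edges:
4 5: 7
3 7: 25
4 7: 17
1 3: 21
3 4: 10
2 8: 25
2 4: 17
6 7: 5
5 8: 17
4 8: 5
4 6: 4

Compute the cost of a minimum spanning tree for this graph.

Kruskal: consider edges lightest-first.
4 6 (4): add — endpoints in different components.
4 8 (5): add — endpoints in different components.
6 7 (5): add — endpoints in different components.
4 5 (7): add — endpoints in different components.
3 4 (10): add — endpoints in different components.
2 4 (17): add — endpoints in different components.
4 7 (17): skip — 4 and 7 already connected.
5 8 (17): skip — 5 and 8 already connected.
1 3 (21): add — endpoints in different components.
MST edges: 4 6, 4 8, 6 7, 4 5, 3 4, 2 4, 1 3; total weight 4+5+5+7+10+17+21 = 69.

69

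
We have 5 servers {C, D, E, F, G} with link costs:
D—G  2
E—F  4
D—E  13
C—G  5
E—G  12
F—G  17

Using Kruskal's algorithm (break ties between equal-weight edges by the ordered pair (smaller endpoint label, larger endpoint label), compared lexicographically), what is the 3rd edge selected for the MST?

C-G

Kruskal's algorithm — process edges by increasing weight (ties by edge label):
D—G (2): add — endpoints in different components.
E—F (4): add — endpoints in different components.
C—G (5): add — endpoints in different components.
E—G (12): add — endpoints in different components.
The 3rd edge added is C—G.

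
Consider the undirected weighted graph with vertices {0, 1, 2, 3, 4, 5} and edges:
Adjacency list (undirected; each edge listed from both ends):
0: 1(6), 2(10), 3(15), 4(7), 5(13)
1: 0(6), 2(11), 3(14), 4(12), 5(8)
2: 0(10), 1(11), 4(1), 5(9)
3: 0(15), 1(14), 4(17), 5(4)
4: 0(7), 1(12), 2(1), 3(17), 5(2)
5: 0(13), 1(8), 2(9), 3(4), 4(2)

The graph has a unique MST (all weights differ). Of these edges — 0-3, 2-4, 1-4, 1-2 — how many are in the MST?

Sort edges by weight, then run Kruskal:
2-4 (1): add. Components now {0} {1} {2,4} {3} {5}
4-5 (2): add. Components now {0} {1} {2,4,5} {3}
3-5 (4): add. Components now {0} {1} {2,3,4,5}
0-1 (6): add. Components now {0,1} {2,3,4,5}
0-4 (7): add. Components now {0,1,2,3,4,5}
MST edge set: {2-4, 4-5, 3-5, 0-1, 0-4}.
Of the listed edges, {2-4} are in the MST → 1.

1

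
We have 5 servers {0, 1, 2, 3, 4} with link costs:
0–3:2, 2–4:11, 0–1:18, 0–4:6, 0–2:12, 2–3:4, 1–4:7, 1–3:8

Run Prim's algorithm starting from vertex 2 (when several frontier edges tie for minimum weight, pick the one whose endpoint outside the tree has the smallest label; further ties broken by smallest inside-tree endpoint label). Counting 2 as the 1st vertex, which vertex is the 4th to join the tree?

4

Grow the tree from 2 using Prim:
Step 1: cheapest edge leaving the tree is 2–3 (4); add 3.
Step 2: cheapest edge leaving the tree is 0–3 (2); add 0.
Step 3: cheapest edge leaving the tree is 0–4 (6); add 4.
Step 4: cheapest edge leaving the tree is 1–4 (7); add 1.
Vertex order: 2, 3, 0, 4, 1. The 4th vertex is 4.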